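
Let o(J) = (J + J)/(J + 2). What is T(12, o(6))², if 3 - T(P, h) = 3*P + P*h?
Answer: 2601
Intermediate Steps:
o(J) = 2*J/(2 + J) (o(J) = (2*J)/(2 + J) = 2*J/(2 + J))
T(P, h) = 3 - 3*P - P*h (T(P, h) = 3 - (3*P + P*h) = 3 + (-3*P - P*h) = 3 - 3*P - P*h)
T(12, o(6))² = (3 - 3*12 - 1*12*2*6/(2 + 6))² = (3 - 36 - 1*12*2*6/8)² = (3 - 36 - 1*12*2*6*(⅛))² = (3 - 36 - 1*12*3/2)² = (3 - 36 - 18)² = (-51)² = 2601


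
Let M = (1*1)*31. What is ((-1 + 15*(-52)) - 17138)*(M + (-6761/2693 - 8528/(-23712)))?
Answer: -52901194533/102334 ≈ -5.1695e+5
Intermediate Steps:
M = 31 (M = 1*31 = 31)
((-1 + 15*(-52)) - 17138)*(M + (-6761/2693 - 8528/(-23712))) = ((-1 + 15*(-52)) - 17138)*(31 + (-6761/2693 - 8528/(-23712))) = ((-1 - 780) - 17138)*(31 + (-6761*1/2693 - 8528*(-1/23712))) = (-781 - 17138)*(31 + (-6761/2693 + 41/114)) = -17919*(31 - 660341/307002) = -17919*8856721/307002 = -52901194533/102334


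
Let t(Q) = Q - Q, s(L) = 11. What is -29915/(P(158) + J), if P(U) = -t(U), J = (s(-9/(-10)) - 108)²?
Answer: -29915/9409 ≈ -3.1794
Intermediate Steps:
J = 9409 (J = (11 - 108)² = (-97)² = 9409)
t(Q) = 0
P(U) = 0 (P(U) = -1*0 = 0)
-29915/(P(158) + J) = -29915/(0 + 9409) = -29915/9409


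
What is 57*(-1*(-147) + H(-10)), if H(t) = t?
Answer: 7809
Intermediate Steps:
57*(-1*(-147) + H(-10)) = 57*(-1*(-147) - 10) = 57*(147 - 10) = 57*137 = 7809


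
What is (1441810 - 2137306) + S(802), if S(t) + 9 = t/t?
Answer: -695504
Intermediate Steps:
S(t) = -8 (S(t) = -9 + t/t = -9 + 1 = -8)
(1441810 - 2137306) + S(802) = (1441810 - 2137306) - 8 = -695496 - 8 = -695504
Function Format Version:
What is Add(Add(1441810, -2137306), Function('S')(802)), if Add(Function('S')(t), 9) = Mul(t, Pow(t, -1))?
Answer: -695504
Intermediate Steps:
Function('S')(t) = -8 (Function('S')(t) = Add(-9, Mul(t, Pow(t, -1))) = Add(-9, 1) = -8)
Add(Add(1441810, -2137306), Function('S')(802)) = Add(Add(1441810, -2137306), -8) = Add(-695496, -8) = -695504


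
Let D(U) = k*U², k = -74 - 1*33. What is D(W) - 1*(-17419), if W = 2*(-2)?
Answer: 15707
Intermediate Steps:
k = -107 (k = -74 - 33 = -107)
W = -4
D(U) = -107*U²
D(W) - 1*(-17419) = -107*(-4)² - 1*(-17419) = -107*16 + 17419 = -1712 + 17419 = 15707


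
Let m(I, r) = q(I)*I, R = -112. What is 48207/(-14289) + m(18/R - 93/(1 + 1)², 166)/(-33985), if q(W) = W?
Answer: -1720771438363/507626060480 ≈ -3.3898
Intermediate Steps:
m(I, r) = I² (m(I, r) = I*I = I²)
48207/(-14289) + m(18/R - 93/(1 + 1)², 166)/(-33985) = 48207/(-14289) + (18/(-112) - 93/(1 + 1)²)²/(-33985) = 48207*(-1/14289) + (18*(-1/112) - 93/(2²))²*(-1/33985) = -16069/4763 + (-9/56 - 93/4)²*(-1/33985) = -16069/4763 + (-1311/56)²*(-1/33985) = -16069/4763 + (1718721/3136)*(-1/33985) = -16069/4763 - 1718721/106576960 = -1720771438363/507626060480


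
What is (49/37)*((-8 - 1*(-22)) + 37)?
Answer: 2499/37 ≈ 67.541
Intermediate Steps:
(49/37)*((-8 - 1*(-22)) + 37) = (49*(1/37))*((-8 + 22) + 37) = 49*(14 + 37)/37 = (49/37)*51 = 2499/37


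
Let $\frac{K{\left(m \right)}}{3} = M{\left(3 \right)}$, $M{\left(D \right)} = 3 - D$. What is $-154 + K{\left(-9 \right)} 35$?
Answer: $-154$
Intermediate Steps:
$K{\left(m \right)} = 0$ ($K{\left(m \right)} = 3 \left(3 - 3\right) = 3 \cdot 0 = 0$)
$-154 + K{\left(-9 \right)} 35 = -154 + 0 \cdot 35 = -154 + 0 = -154$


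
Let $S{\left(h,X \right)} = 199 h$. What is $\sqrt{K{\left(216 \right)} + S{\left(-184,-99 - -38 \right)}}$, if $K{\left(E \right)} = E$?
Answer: $20 i \sqrt{91} \approx 190.79 i$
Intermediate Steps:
$\sqrt{K{\left(216 \right)} + S{\left(-184,-99 - -38 \right)}} = \sqrt{216 + 199 \left(-184\right)} = \sqrt{216 - 36616} = \sqrt{-36400} = 20 i \sqrt{91}$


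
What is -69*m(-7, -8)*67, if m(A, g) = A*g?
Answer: -258888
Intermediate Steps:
-69*m(-7, -8)*67 = -(-483)*(-8)*67 = -69*56*67 = -3864*67 = -258888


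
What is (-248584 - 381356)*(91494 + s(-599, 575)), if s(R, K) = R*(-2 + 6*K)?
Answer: 1243412108520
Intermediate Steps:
(-248584 - 381356)*(91494 + s(-599, 575)) = (-248584 - 381356)*(91494 + 2*(-599)*(-1 + 3*575)) = -629940*(91494 + 2*(-599)*(-1 + 1725)) = -629940*(91494 + 2*(-599)*1724) = -629940*(91494 - 2065352) = -629940*(-1973858) = 1243412108520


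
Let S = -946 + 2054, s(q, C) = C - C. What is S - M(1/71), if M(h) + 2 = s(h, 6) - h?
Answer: 78811/71 ≈ 1110.0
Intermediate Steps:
s(q, C) = 0
S = 1108
M(h) = -2 - h (M(h) = -2 + (0 - h) = -2 - h)
S - M(1/71) = 1108 - (-2 - 1/71) = 1108 - 1*(-143/71) = 1108 + 143/71 = 78811/71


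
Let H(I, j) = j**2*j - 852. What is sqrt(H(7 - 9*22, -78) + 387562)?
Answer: I*sqrt(87842) ≈ 296.38*I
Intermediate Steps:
H(I, j) = -852 + j**3 (H(I, j) = j**3 - 852 = -852 + j**3)
sqrt(H(7 - 9*22, -78) + 387562) = sqrt((-852 + (-78)**3) + 387562) = sqrt((-852 - 474552) + 387562) = sqrt(-475404 + 387562) = sqrt(-87842) = I*sqrt(87842)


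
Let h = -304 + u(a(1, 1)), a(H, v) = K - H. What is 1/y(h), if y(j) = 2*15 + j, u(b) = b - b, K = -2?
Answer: -1/274 ≈ -0.0036496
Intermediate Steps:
a(H, v) = -2 - H
u(b) = 0
h = -304 (h = -304 + 0 = -304)
y(j) = 30 + j
1/y(h) = 1/(30 - 304) = 1/(-274) = -1/274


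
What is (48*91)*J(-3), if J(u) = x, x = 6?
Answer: 26208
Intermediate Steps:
J(u) = 6
(48*91)*J(-3) = (48*91)*6 = 4368*6 = 26208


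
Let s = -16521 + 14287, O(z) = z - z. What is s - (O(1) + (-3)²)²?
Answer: -2315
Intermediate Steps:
O(z) = 0
s = -2234
s - (O(1) + (-3)²)² = -2234 - (0 + (-3)²)² = -2234 - (0 + 9)² = -2234 - 1*9² = -2234 - 1*81 = -2234 - 81 = -2315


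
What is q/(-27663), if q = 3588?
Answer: -1196/9221 ≈ -0.12970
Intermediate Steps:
q/(-27663) = 3588/(-27663) = 3588*(-1/27663) = -1196/9221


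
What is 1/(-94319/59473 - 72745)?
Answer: -59473/4326457704 ≈ -1.3746e-5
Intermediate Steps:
1/(-94319/59473 - 72745) = 1/(-4326457704/59473) = -59473/4326457704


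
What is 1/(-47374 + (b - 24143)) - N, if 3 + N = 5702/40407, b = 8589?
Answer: 2423113075/847577232 ≈ 2.8589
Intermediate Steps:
N = -115519/40407 (N = -3 + 5702/40407 = -115519/40407 ≈ -2.8589)
1/(-47374 + (b - 24143)) - N = 1/(-47374 + (8589 - 24143)) - 1*(-115519/40407) = 1/(-47374 - 15554) + 115519/40407 = 1/(-62928) + 115519/40407 = -1/62928 + 115519/40407 = 2423113075/847577232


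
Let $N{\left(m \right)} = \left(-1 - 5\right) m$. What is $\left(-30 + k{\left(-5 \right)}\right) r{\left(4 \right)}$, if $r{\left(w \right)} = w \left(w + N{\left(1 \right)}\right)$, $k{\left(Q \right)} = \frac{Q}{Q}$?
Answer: $232$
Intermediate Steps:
$k{\left(Q \right)} = 1$
$N{\left(m \right)} = - 6 m$
$r{\left(w \right)} = w \left(-6 + w\right)$ ($r{\left(w \right)} = w \left(w - 6\right) = w \left(-6 + w\right)$)
$\left(-30 + k{\left(-5 \right)}\right) r{\left(4 \right)} = \left(-30 + 1\right) 4 \left(-6 + 4\right) = - 29 \cdot 4 \left(-2\right) = \left(-29\right) \left(-8\right) = 232$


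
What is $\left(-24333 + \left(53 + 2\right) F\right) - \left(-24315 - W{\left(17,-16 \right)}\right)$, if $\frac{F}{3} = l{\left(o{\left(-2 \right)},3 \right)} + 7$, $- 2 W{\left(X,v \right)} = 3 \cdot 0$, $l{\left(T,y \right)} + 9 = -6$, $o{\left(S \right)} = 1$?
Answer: $-1338$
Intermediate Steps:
$l{\left(T,y \right)} = -15$ ($l{\left(T,y \right)} = -9 - 6 = -15$)
$W{\left(X,v \right)} = 0$ ($W{\left(X,v \right)} = - \frac{3 \cdot 0}{2} = \left(- \frac{1}{2}\right) 0 = 0$)
$F = -24$ ($F = 3 \left(-15 + 7\right) = 3 \left(-8\right) = -24$)
$\left(-24333 + \left(53 + 2\right) F\right) - \left(-24315 - W{\left(17,-16 \right)}\right) = \left(-24333 + \left(53 + 2\right) \left(-24\right)\right) - \left(-24315 - 0\right) = \left(-24333 + 55 \left(-24\right)\right) - \left(-24315 + 0\right) = \left(-24333 - 1320\right) - -24315 = -25653 + 24315 = -1338$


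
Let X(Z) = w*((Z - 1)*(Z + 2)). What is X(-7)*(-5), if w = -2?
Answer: 400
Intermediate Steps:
X(Z) = -2*(-1 + Z)*(2 + Z) (X(Z) = -2*(Z - 1)*(Z + 2) = -2*(-1 + Z)*(2 + Z))
X(-7)*(-5) = (4 - 2*(-7) - 2*(-7)²)*(-5) = (4 + 14 - 2*49)*(-5) = (4 + 14 - 98)*(-5) = -80*(-5) = 400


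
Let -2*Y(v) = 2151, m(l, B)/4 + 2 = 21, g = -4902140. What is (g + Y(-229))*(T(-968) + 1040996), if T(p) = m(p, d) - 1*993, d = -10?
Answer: -10199462948049/2 ≈ -5.0997e+12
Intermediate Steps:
m(l, B) = 76 (m(l, B) = -8 + 4*21 = -8 + 84 = 76)
T(p) = -917 (T(p) = 76 - 1*993 = 76 - 993 = -917)
Y(v) = -2151/2 (Y(v) = -1/2*2151 = -2151/2)
(g + Y(-229))*(T(-968) + 1040996) = (-4902140 - 2151/2)*(-917 + 1040996) = -9806431/2*1040079 = -10199462948049/2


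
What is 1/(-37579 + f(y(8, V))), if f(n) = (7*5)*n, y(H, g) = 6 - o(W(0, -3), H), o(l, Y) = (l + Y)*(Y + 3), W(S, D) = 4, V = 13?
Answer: -1/41989 ≈ -2.3816e-5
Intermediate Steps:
o(l, Y) = (3 + Y)*(Y + l) (o(l, Y) = (Y + l)*(3 + Y) = (3 + Y)*(Y + l))
y(H, g) = -6 - H² - 7*H (y(H, g) = 6 - (H² + 3*H + 3*4 + H*4) = 6 - (H² + 3*H + 12 + 4*H) = 6 - (12 + H² + 7*H) = 6 + (-12 - H² - 7*H) = -6 - H² - 7*H)
f(n) = 35*n
1/(-37579 + f(y(8, V))) = 1/(-37579 + 35*(-6 - 1*8² - 7*8)) = 1/(-37579 + 35*(-6 - 1*64 - 56)) = 1/(-37579 + 35*(-6 - 64 - 56)) = 1/(-37579 + 35*(-126)) = 1/(-37579 - 4410) = 1/(-41989) = -1/41989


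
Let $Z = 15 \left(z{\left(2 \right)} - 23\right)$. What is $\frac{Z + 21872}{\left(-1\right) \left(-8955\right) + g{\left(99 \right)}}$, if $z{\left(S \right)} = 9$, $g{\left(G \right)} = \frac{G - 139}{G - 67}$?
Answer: $\frac{86648}{35815} \approx 2.4193$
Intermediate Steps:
$g{\left(G \right)} = \frac{-139 + G}{-67 + G}$
$Z = -210$ ($Z = 15 \left(9 - 23\right) = 15 \left(-14\right) = -210$)
$\frac{Z + 21872}{\left(-1\right) \left(-8955\right) + g{\left(99 \right)}} = \frac{-210 + 21872}{\left(-1\right) \left(-8955\right) + \frac{-139 + 99}{-67 + 99}} = \frac{21662}{8955 + \frac{1}{32} \left(-40\right)} = \frac{21662}{8955 - \frac{5}{4}} = \frac{21662}{\frac{35815}{4}} = 21662 \cdot \frac{4}{35815} = \frac{86648}{35815}$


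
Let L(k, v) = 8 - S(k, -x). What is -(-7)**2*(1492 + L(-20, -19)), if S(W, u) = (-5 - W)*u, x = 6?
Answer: -77910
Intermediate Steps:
S(W, u) = u*(-5 - W)
L(k, v) = -22 - 6*k (L(k, v) = 8 - (-1)*(-1*6)*(5 + k) = 8 - (-1)*(-6)*(5 + k) = 8 - (30 + 6*k) = 8 + (-30 - 6*k) = -22 - 6*k)
-(-7)**2*(1492 + L(-20, -19)) = -(-7)**2*(1492 + (-22 - 6*(-20))) = -49*(1492 + (-22 + 120)) = -49*(1492 + 98) = -49*1590 = -1*77910 = -77910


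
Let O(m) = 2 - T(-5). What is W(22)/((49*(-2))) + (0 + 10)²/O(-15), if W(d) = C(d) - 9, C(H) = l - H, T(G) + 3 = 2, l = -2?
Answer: 9899/294 ≈ 33.670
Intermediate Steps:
T(G) = -1 (T(G) = -3 + 2 = -1)
C(H) = -2 - H
O(m) = 3 (O(m) = 2 - 1*(-1) = 2 + 1 = 3)
W(d) = -11 - d (W(d) = (-2 - d) - 9 = -11 - d)
W(22)/((49*(-2))) + (0 + 10)²/O(-15) = (-11 - 1*22)/((49*(-2))) + (0 + 10)²/3 = (-11 - 22)/(-98) + 10²*(⅓) = -33*(-1/98) + 100*(⅓) = 33/98 + 100/3 = 9899/294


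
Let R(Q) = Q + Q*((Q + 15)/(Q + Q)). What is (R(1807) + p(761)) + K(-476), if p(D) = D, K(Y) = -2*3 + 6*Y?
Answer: 617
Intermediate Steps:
K(Y) = -6 + 6*Y
R(Q) = 15/2 + 3*Q/2 (R(Q) = Q + Q*((15 + Q)/((2*Q))) = Q + Q*((15 + Q)*(1/(2*Q))) = Q + Q*((15 + Q)/(2*Q)) = Q + (15/2 + Q/2) = 15/2 + 3*Q/2)
(R(1807) + p(761)) + K(-476) = ((15/2 + (3/2)*1807) + 761) + (-6 + 6*(-476)) = ((15/2 + 5421/2) + 761) + (-6 - 2856) = (2718 + 761) - 2862 = 3479 - 2862 = 617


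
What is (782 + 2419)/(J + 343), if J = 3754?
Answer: 3201/4097 ≈ 0.78130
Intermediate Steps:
(782 + 2419)/(J + 343) = (782 + 2419)/(3754 + 343) = 3201/4097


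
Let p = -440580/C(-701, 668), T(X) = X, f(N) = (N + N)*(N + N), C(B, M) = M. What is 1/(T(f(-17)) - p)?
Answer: 167/303197 ≈ 0.00055080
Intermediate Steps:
f(N) = 4*N**2 (f(N) = (2*N)*(2*N) = 4*N**2)
p = -110145/167 (p = -440580/668 = -440580*1/668 = -110145/167 ≈ -659.55)
1/(T(f(-17)) - p) = 1/(4*(-17)**2 - 1*(-110145/167)) = 1/(4*289 + 110145/167) = 1/(1156 + 110145/167) = 1/(303197/167) = 167/303197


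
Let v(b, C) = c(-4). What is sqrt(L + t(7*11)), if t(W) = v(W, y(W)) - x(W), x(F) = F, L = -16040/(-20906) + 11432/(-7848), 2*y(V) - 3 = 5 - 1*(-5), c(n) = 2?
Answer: 2*I*sqrt(221081634483346)/3418131 ≈ 8.7*I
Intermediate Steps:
y(V) = 13/2 (y(V) = 3/2 + (5 - 1*(-5))/2 = 3/2 + (5 + 5)/2 = 3/2 + (1/2)*10 = 3/2 + 5 = 13/2)
v(b, C) = 2
L = -7069717/10254393 (L = -16040*(-1/20906) + 11432*(-1/7848) = 8020/10453 - 1429/981 = -7069717/10254393 ≈ -0.68943)
t(W) = 2 - W
sqrt(L + t(7*11)) = sqrt(-7069717/10254393 + (2 - 7*11)) = sqrt(-7069717/10254393 + (2 - 1*77)) = sqrt(-7069717/10254393 + (2 - 77)) = sqrt(-7069717/10254393 - 75) = sqrt(-776149192/10254393) = 2*I*sqrt(221081634483346)/3418131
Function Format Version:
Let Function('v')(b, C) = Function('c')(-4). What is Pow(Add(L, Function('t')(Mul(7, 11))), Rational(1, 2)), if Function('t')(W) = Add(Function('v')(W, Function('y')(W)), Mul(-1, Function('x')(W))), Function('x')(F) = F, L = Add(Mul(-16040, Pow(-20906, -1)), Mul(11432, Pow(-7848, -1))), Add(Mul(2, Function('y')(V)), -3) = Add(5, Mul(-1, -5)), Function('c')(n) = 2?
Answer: Mul(Rational(2, 3418131), I, Pow(221081634483346, Rational(1, 2))) ≈ Mul(8.7000, I)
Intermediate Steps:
Function('y')(V) = Rational(13, 2) (Function('y')(V) = Add(Rational(3, 2), Mul(Rational(1, 2), Add(5, Mul(-1, -5)))) = Add(Rational(3, 2), Mul(Rational(1, 2), Add(5, 5))) = Add(Rational(3, 2), Mul(Rational(1, 2), 10)) = Add(Rational(3, 2), 5) = Rational(13, 2))
Function('v')(b, C) = 2
L = Rational(-7069717, 10254393) (L = Add(Mul(-16040, Rational(-1, 20906)), Mul(11432, Rational(-1, 7848))) = Add(Rational(8020, 10453), Rational(-1429, 981)) = Rational(-7069717, 10254393) ≈ -0.68943)
Function('t')(W) = Add(2, Mul(-1, W))
Pow(Add(L, Function('t')(Mul(7, 11))), Rational(1, 2)) = Pow(Add(Rational(-7069717, 10254393), Add(2, Mul(-1, Mul(7, 11)))), Rational(1, 2)) = Pow(Add(Rational(-7069717, 10254393), Add(2, Mul(-1, 77))), Rational(1, 2)) = Pow(Add(Rational(-7069717, 10254393), Add(2, -77)), Rational(1, 2)) = Pow(Add(Rational(-7069717, 10254393), -75), Rational(1, 2)) = Pow(Rational(-776149192, 10254393), Rational(1, 2)) = Mul(Rational(2, 3418131), I, Pow(221081634483346, Rational(1, 2)))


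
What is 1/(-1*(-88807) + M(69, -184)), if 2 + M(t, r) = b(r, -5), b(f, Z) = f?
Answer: 1/88621 ≈ 1.1284e-5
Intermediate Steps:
M(t, r) = -2 + r
1/(-1*(-88807) + M(69, -184)) = 1/(-1*(-88807) + (-2 - 184)) = 1/(88807 - 186) = 1/88621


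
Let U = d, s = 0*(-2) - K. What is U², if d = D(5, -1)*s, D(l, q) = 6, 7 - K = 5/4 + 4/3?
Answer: 2809/4 ≈ 702.25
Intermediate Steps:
K = 53/12 (K = 7 - (5/4 + 4/3) = 7 - 1*31/12 = 7 - 31/12 = 53/12 ≈ 4.4167)
s = -53/12 (s = 0*(-2) - 1*53/12 = 0 - 53/12 = -53/12 ≈ -4.4167)
d = -53/2 (d = 6*(-53/12) = -53/2 ≈ -26.500)
U = -53/2 ≈ -26.500
U² = (-53/2)² = 2809/4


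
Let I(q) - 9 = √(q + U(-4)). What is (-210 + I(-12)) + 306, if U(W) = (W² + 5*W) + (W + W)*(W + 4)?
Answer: 105 + 4*I ≈ 105.0 + 4.0*I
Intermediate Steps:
U(W) = W² + 5*W + 2*W*(4 + W) (U(W) = (W² + 5*W) + (2*W)*(4 + W) = (W² + 5*W) + 2*W*(4 + W) = W² + 5*W + 2*W*(4 + W))
I(q) = 9 + √(-4 + q) (I(q) = 9 + √(q - 4*(13 + 3*(-4))) = 9 + √(q - 4*(13 - 12)) = 9 + √(q - 4*1) = 9 + √(q - 4) = 9 + √(-4 + q))
(-210 + I(-12)) + 306 = (-210 + (9 + √(-4 - 12))) + 306 = (-210 + (9 + √(-16))) + 306 = (-210 + (9 + 4*I)) + 306 = (-201 + 4*I) + 306 = 105 + 4*I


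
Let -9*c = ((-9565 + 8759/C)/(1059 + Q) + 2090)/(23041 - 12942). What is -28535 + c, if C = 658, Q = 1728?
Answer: -4756220388241639/166680096786 ≈ -28535.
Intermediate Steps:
c = -3826453129/166680096786 (c = -((-9565 + 8759/658)/(1059 + 1728) + 2090)/(9*(23041 - 12942)) = -((-9565 + 8759*(1/658))/2787 + 2090)/(9*10099) = -((-9565 + 8759/658)*(1/2787) + 2090)/(9*10099) = -(-6285011/658*1/2787 + 2090)/(9*10099) = -(-6285011/1833846 + 2090)/(9*10099) = -3826453129/(16504614*10099) = -⅑*3826453129/18520010754 = -3826453129/166680096786 ≈ -0.022957)
-28535 + c = -28535 - 3826453129/166680096786 = -4756220388241639/166680096786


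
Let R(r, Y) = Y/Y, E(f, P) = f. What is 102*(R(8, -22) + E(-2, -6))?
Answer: -102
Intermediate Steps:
R(r, Y) = 1
102*(R(8, -22) + E(-2, -6)) = 102*(1 - 2) = 102*(-1) = -102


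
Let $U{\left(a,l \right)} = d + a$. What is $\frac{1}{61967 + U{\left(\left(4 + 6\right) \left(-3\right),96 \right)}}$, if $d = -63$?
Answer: $\frac{1}{61874} \approx 1.6162 \cdot 10^{-5}$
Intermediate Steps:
$U{\left(a,l \right)} = -63 + a$
$\frac{1}{61967 + U{\left(\left(4 + 6\right) \left(-3\right),96 \right)}} = \frac{1}{61967 - \left(63 - \left(4 + 6\right) \left(-3\right)\right)} = \frac{1}{61967 + \left(-63 + 10 \left(-3\right)\right)} = \frac{1}{61967 - 93} = \frac{1}{61874}$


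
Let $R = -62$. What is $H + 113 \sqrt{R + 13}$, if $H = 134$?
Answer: $134 + 791 i \approx 134.0 + 791.0 i$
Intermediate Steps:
$H + 113 \sqrt{R + 13} = 134 + 113 \sqrt{-62 + 13} = 134 + 113 \sqrt{-49} = 134 + 113 \cdot 7 i = 134 + 791 i$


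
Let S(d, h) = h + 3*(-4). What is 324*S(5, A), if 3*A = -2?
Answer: -4104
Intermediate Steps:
A = -⅔ (A = (⅓)*(-2) = -⅔ ≈ -0.66667)
S(d, h) = -12 + h (S(d, h) = h - 12 = -12 + h)
324*S(5, A) = 324*(-12 - ⅔) = 324*(-38/3) = -4104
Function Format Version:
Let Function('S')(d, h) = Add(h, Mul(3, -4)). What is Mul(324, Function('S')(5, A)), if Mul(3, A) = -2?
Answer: -4104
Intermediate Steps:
A = Rational(-2, 3) (A = Mul(Rational(1, 3), -2) = Rational(-2, 3) ≈ -0.66667)
Function('S')(d, h) = Add(-12, h) (Function('S')(d, h) = Add(h, -12) = Add(-12, h))
Mul(324, Function('S')(5, A)) = Mul(324, Add(-12, Rational(-2, 3))) = Mul(324, Rational(-38, 3)) = -4104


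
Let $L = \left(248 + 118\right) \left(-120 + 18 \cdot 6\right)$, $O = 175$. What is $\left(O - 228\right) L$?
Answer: $232776$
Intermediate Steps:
$L = -4392$ ($L = 366 \left(-120 + 108\right) = 366 \left(-12\right) = -4392$)
$\left(O - 228\right) L = \left(175 - 228\right) \left(-4392\right) = \left(-53\right) \left(-4392\right) = 232776$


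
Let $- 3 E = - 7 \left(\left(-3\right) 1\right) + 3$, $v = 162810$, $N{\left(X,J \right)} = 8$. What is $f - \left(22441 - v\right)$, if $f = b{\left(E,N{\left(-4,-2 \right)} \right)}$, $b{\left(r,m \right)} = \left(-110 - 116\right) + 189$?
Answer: $140332$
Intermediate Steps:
$E = -8$ ($E = - \frac{- 7 \left(\left(-3\right) 1\right) + 3}{3} = - \frac{\left(-7\right) \left(-3\right) + 3}{3} = - \frac{21 + 3}{3} = \left(- \frac{1}{3}\right) 24 = -8$)
$b{\left(r,m \right)} = -37$ ($b{\left(r,m \right)} = -226 + 189 = -37$)
$f = -37$
$f - \left(22441 - v\right) = -37 - \left(22441 - 162810\right) = -37 - -140369 = -37 + 140369 = 140332$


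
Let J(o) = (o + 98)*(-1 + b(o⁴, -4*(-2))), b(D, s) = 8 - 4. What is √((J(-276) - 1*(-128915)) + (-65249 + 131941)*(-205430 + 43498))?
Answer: I*√10799440563 ≈ 1.0392e+5*I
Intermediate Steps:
b(D, s) = 4
J(o) = 294 + 3*o (J(o) = (o + 98)*(-1 + 4) = (98 + o)*3 = 294 + 3*o)
√((J(-276) - 1*(-128915)) + (-65249 + 131941)*(-205430 + 43498)) = √(((294 + 3*(-276)) - 1*(-128915)) + (-65249 + 131941)*(-205430 + 43498)) = √(((294 - 828) + 128915) + 66692*(-161932)) = √((-534 + 128915) - 10799568944) = √(128381 - 10799568944) = √(-10799440563) = I*√10799440563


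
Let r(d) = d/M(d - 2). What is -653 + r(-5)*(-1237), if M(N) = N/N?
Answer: 5532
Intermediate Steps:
M(N) = 1
r(d) = d (r(d) = d/1 = 1*d = d)
-653 + r(-5)*(-1237) = -653 - 5*(-1237) = -653 + 6185 = 5532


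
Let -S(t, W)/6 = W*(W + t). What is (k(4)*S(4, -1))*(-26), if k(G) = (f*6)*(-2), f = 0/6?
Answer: 0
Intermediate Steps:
S(t, W) = -6*W*(W + t)
f = 0 (f = 0*(⅙) = 0)
k(G) = 0 (k(G) = (0*6)*(-2) = 0*(-2) = 0)
(k(4)*S(4, -1))*(-26) = (0*(-6*(-1)*(-1 + 4)))*(-26) = (0*(-6*(-1)*3))*(-26) = (0*18)*(-26) = 0*(-26) = 0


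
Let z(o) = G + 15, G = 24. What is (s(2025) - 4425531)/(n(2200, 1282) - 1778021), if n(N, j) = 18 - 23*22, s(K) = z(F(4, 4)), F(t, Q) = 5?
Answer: 4425492/1778509 ≈ 2.4883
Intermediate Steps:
z(o) = 39 (z(o) = 24 + 15 = 39)
s(K) = 39
n(N, j) = -488 (n(N, j) = 18 - 506 = -488)
(s(2025) - 4425531)/(n(2200, 1282) - 1778021) = (39 - 4425531)/(-488 - 1778021) = -4425492/(-1778509) = -4425492*(-1/1778509) = 4425492/1778509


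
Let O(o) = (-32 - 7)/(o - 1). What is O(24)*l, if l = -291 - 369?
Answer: 25740/23 ≈ 1119.1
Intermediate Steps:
O(o) = -39/(-1 + o)
l = -660
O(24)*l = -39/(-1 + 24)*(-660) = -39/23*(-660) = 25740/23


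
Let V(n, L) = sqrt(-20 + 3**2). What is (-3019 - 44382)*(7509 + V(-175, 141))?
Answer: -355934109 - 47401*I*sqrt(11) ≈ -3.5593e+8 - 1.5721e+5*I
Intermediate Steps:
V(n, L) = I*sqrt(11) (V(n, L) = sqrt(-20 + 9) = sqrt(-11) = I*sqrt(11))
(-3019 - 44382)*(7509 + V(-175, 141)) = (-3019 - 44382)*(7509 + I*sqrt(11)) = -47401*(7509 + I*sqrt(11)) = -355934109 - 47401*I*sqrt(11)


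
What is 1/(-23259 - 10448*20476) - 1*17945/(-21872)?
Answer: 3096340351217/3773929020976 ≈ 0.82046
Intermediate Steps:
1/(-23259 - 10448*20476) - 1*17945/(-21872) = (1/20476)/(-33707) - 17945*(-1/21872) = -1/33707*1/20476 + 17945/21872 = -1/690184532 + 17945/21872 = 3096340351217/3773929020976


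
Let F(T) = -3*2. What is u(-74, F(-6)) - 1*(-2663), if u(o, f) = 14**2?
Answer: 2859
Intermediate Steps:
F(T) = -6
u(o, f) = 196
u(-74, F(-6)) - 1*(-2663) = 196 - 1*(-2663) = 196 + 2663 = 2859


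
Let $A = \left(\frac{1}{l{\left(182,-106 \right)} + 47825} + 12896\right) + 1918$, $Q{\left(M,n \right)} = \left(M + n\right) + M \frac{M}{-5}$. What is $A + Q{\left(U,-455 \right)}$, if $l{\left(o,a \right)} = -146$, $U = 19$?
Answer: $\frac{3410431196}{238395} \approx 14306.0$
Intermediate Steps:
$Q{\left(M,n \right)} = M + n - \frac{M^{2}}{5}$ ($Q{\left(M,n \right)} = \left(M + n\right) + M M \left(- \frac{1}{5}\right) = \left(M + n\right) + M \left(- \frac{M}{5}\right) = \left(M + n\right) - \frac{M^{2}}{5} = M + n - \frac{M^{2}}{5}$)
$A = \frac{706316707}{47679}$ ($A = \left(\frac{1}{-146 + 47825} + 12896\right) + 1918 = \left(\frac{1}{47679} + 12896\right) + 1918 = \frac{614868385}{47679} + 1918 = \frac{706316707}{47679} \approx 14814.0$)
$A + Q{\left(U,-455 \right)} = \frac{706316707}{47679} - \left(436 + \frac{361}{5}\right) = \frac{706316707}{47679} - \frac{2541}{5} = \frac{3410431196}{238395}$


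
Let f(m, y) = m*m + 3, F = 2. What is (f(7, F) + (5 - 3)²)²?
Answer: 3136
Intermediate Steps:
f(m, y) = 3 + m² (f(m, y) = m² + 3 = 3 + m²)
(f(7, F) + (5 - 3)²)² = ((3 + 7²) + (5 - 3)²)² = ((3 + 49) + 2²)² = (52 + 4)² = 56² = 3136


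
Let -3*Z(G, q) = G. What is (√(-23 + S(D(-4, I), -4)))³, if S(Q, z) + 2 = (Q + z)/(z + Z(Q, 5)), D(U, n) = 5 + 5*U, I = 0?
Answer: -88*I*√11 ≈ -291.86*I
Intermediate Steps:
Z(G, q) = -G/3
S(Q, z) = -2 + (Q + z)/(z - Q/3)
(√(-23 + S(D(-4, I), -4)))³ = (√(-23 + (-5*(5 + 5*(-4)) + 3*(-4))/((5 + 5*(-4)) - 3*(-4))))³ = (√(-23 + (-5*(5 - 20) - 12)/((5 - 20) + 12)))³ = (√(-23 + (-5*(-15) - 12)/(-15 + 12)))³ = (√(-23 + (75 - 12)/(-3)))³ = (√(-23 - ⅓*63))³ = (√(-23 - 21))³ = (√(-44))³ = (2*I*√11)³ = -88*I*√11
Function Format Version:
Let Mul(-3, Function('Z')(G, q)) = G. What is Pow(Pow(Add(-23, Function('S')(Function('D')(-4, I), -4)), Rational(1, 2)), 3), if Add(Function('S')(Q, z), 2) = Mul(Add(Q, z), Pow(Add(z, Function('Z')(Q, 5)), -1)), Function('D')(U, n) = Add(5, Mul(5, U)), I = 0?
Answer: Mul(-88, I, Pow(11, Rational(1, 2))) ≈ Mul(-291.86, I)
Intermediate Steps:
Function('Z')(G, q) = Mul(Rational(-1, 3), G)
Function('S')(Q, z) = Add(-2, Mul(Pow(Add(z, Mul(Rational(-1, 3), Q)), -1), Add(Q, z))) (Function('S')(Q, z) = Add(-2, Mul(Add(Q, z), Pow(Add(z, Mul(Rational(-1, 3), Q)), -1))) = Add(-2, Mul(Pow(Add(z, Mul(Rational(-1, 3), Q)), -1), Add(Q, z))))
Pow(Pow(Add(-23, Function('S')(Function('D')(-4, I), -4)), Rational(1, 2)), 3) = Pow(Pow(Add(-23, Mul(Pow(Add(Add(5, Mul(5, -4)), Mul(-3, -4)), -1), Add(Mul(-5, Add(5, Mul(5, -4))), Mul(3, -4)))), Rational(1, 2)), 3) = Pow(Pow(Add(-23, Mul(Pow(Add(Add(5, -20), 12), -1), Add(Mul(-5, Add(5, -20)), -12))), Rational(1, 2)), 3) = Pow(Pow(Add(-23, Mul(Pow(Add(-15, 12), -1), Add(Mul(-5, -15), -12))), Rational(1, 2)), 3) = Pow(Pow(Add(-23, Mul(Pow(-3, -1), Add(75, -12))), Rational(1, 2)), 3) = Pow(Pow(Add(-23, Mul(Rational(-1, 3), 63)), Rational(1, 2)), 3) = Pow(Pow(Add(-23, -21), Rational(1, 2)), 3) = Pow(Pow(-44, Rational(1, 2)), 3) = Pow(Mul(2, I, Pow(11, Rational(1, 2))), 3) = Mul(-88, I, Pow(11, Rational(1, 2)))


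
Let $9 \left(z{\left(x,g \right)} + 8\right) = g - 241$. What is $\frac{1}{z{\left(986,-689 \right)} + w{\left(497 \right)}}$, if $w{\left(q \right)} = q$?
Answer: $\frac{3}{1157} \approx 0.0025929$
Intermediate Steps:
$z{\left(x,g \right)} = - \frac{313}{9} + \frac{g}{9}$ ($z{\left(x,g \right)} = -8 + \frac{g - 241}{9} = -8 + \frac{-241 + g}{9} = -8 + \left(- \frac{241}{9} + \frac{g}{9}\right) = - \frac{313}{9} + \frac{g}{9}$)
$\frac{1}{z{\left(986,-689 \right)} + w{\left(497 \right)}} = \frac{1}{\left(- \frac{313}{9} + \frac{1}{9} \left(-689\right)\right) + 497} = \frac{1}{\left(- \frac{313}{9} - \frac{689}{9}\right) + 497} = \frac{1}{- \frac{334}{3} + 497} = \frac{1}{\frac{1157}{3}} = \frac{3}{1157}$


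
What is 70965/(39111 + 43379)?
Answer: 14193/16498 ≈ 0.86029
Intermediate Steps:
70965/(39111 + 43379) = 70965/82490 = 70965*(1/82490) = 14193/16498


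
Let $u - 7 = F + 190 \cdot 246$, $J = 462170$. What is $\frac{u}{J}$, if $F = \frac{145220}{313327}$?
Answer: $\frac{14647242489}{144810339590} \approx 0.10115$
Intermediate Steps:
$F = \frac{145220}{313327}$ ($F = 145220 \cdot \frac{1}{313327} = \frac{145220}{313327} \approx 0.46348$)
$u = \frac{14647242489}{313327}$ ($u = 7 + \left(\frac{145220}{313327} + 190 \cdot 246\right) = 7 + \left(\frac{145220}{313327} + 46740\right) = 7 + \frac{14645049200}{313327} = \frac{14647242489}{313327} \approx 46747.0$)
$\frac{u}{J} = \frac{14647242489}{313327 \cdot 462170} = \frac{14647242489}{313327} \cdot \frac{1}{462170} = \frac{14647242489}{144810339590}$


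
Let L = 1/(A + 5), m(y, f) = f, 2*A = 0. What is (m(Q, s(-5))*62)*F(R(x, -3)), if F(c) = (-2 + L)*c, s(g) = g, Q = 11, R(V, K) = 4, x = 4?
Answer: 2232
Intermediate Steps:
A = 0 (A = (½)*0 = 0)
L = ⅕ (L = 1/(0 + 5) = 1/5 = ⅕ ≈ 0.20000)
F(c) = -9*c/5 (F(c) = (-2 + ⅕)*c = -9*c/5)
(m(Q, s(-5))*62)*F(R(x, -3)) = (-5*62)*(-9/5*4) = -310*(-36/5) = 2232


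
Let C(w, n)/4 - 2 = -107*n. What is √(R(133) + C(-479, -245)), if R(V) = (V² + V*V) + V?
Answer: √140379 ≈ 374.67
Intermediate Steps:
C(w, n) = 8 - 428*n (C(w, n) = 8 + 4*(-107*n) = 8 - 428*n)
R(V) = V + 2*V² (R(V) = (V² + V²) + V = 2*V² + V = V + 2*V²)
√(R(133) + C(-479, -245)) = √(133*(1 + 2*133) + (8 - 428*(-245))) = √(133*(1 + 266) + (8 + 104860)) = √(133*267 + 104868) = √(35511 + 104868) = √140379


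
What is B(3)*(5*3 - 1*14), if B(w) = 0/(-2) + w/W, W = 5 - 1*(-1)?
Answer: ½ ≈ 0.50000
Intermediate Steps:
W = 6 (W = 5 + 1 = 6)
B(w) = w/6 (B(w) = 0/(-2) + w/6 = 0*(-½) + w*(⅙) = 0 + w/6 = w/6)
B(3)*(5*3 - 1*14) = ((⅙)*3)*(5*3 - 1*14) = (15 - 14)/2 = (½)*1 = ½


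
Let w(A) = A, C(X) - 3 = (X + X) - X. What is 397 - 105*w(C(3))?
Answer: -233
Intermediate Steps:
C(X) = 3 + X (C(X) = 3 + ((X + X) - X) = 3 + (2*X - X) = 3 + X)
397 - 105*w(C(3)) = 397 - 105*(3 + 3) = 397 - 105*6 = 397 - 630 = -233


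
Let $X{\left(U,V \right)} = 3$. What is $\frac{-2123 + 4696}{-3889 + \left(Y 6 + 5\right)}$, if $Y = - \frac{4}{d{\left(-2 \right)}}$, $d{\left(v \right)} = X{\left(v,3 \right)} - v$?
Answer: $- \frac{12865}{19444} \approx -0.66164$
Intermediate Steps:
$d{\left(v \right)} = 3 - v$
$Y = - \frac{4}{5}$ ($Y = - \frac{4}{3 - -2} = - \frac{4}{3 + 2} = - \frac{4}{5} \approx -0.8$)
$\frac{-2123 + 4696}{-3889 + \left(Y 6 + 5\right)} = \frac{-2123 + 4696}{-3889 + \left(\left(- \frac{4}{5}\right) 6 + 5\right)} = \frac{2573}{-3889 + \left(- \frac{24}{5} + 5\right)} = \frac{2573}{-3889 + \frac{1}{5}} = \frac{2573}{- \frac{19444}{5}} = 2573 \left(- \frac{5}{19444}\right) = - \frac{12865}{19444}$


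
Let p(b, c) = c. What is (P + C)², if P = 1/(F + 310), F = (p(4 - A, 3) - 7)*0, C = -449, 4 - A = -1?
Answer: 19373577721/96100 ≈ 2.0160e+5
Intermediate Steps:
A = 5 (A = 4 - 1*(-1) = 4 + 1 = 5)
F = 0 (F = (3 - 7)*0 = -4*0 = 0)
P = 1/310 (P = 1/(0 + 310) = 1/310 ≈ 0.0032258)
(P + C)² = (1/310 - 449)² = (-139189/310)² = 19373577721/96100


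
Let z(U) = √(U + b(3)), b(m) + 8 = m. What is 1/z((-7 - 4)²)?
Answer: √29/58 ≈ 0.092848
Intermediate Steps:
b(m) = -8 + m
z(U) = √(-5 + U) (z(U) = √(U + (-8 + 3)) = √(U - 5) = √(-5 + U))
1/z((-7 - 4)²) = 1/(√(-5 + (-7 - 4)²)) = 1/(√(-5 + (-11)²)) = 1/(√(-5 + 121)) = 1/(√116) = 1/(2*√29) = √29/58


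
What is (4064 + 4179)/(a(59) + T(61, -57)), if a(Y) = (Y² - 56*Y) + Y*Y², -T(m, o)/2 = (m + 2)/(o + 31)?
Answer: 107159/2672291 ≈ 0.040100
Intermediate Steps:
T(m, o) = -2*(2 + m)/(31 + o) (T(m, o) = -2*(m + 2)/(o + 31) = -2*(2 + m)/(31 + o))
a(Y) = Y² + Y³ - 56*Y (a(Y) = (Y² - 56*Y) + Y³ = Y² + Y³ - 56*Y)
(4064 + 4179)/(a(59) + T(61, -57)) = (4064 + 4179)/(59*(-56 + 59 + 59²) + 2*(-2 - 1*61)/(31 - 57)) = 8243/(59*(-56 + 59 + 3481) + 2*(-2 - 61)/(-26)) = 8243/(59*3484 + 2*(-1/26)*(-63)) = 8243/(205556 + 63/13) = 8243/(2672291/13) = 8243*(13/2672291) = 107159/2672291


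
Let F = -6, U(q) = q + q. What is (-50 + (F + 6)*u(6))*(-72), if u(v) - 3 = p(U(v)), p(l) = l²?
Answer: 3600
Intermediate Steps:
U(q) = 2*q
u(v) = 3 + 4*v² (u(v) = 3 + (2*v)² = 3 + 4*v²)
(-50 + (F + 6)*u(6))*(-72) = (-50 + (-6 + 6)*(3 + 4*6²))*(-72) = (-50 + 0*(3 + 4*36))*(-72) = (-50 + 0*(3 + 144))*(-72) = (-50 + 0*147)*(-72) = (-50 + 0)*(-72) = -50*(-72) = 3600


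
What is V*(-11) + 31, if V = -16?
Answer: 207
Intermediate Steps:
V*(-11) + 31 = -16*(-11) + 31 = 176 + 31 = 207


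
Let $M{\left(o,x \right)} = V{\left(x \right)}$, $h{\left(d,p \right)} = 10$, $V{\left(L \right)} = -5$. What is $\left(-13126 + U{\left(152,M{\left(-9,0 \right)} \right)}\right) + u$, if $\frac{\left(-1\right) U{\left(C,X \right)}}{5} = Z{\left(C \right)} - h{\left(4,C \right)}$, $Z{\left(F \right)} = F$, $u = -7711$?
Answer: $-21547$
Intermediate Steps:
$M{\left(o,x \right)} = -5$
$U{\left(C,X \right)} = 50 - 5 C$ ($U{\left(C,X \right)} = - 5 \left(C - 10\right) = - 5 \left(-10 + C\right) = 50 - 5 C$)
$\left(-13126 + U{\left(152,M{\left(-9,0 \right)} \right)}\right) + u = \left(-13126 + \left(50 - 760\right)\right) - 7711 = \left(-13126 - 710\right) - 7711 = -13836 - 7711 = -21547$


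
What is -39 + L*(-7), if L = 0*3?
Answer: -39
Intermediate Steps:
L = 0
-39 + L*(-7) = -39 + 0*(-7) = -39 + 0 = -39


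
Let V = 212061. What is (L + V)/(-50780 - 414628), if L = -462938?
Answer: 250877/465408 ≈ 0.53905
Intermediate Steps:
(L + V)/(-50780 - 414628) = (-462938 + 212061)/(-50780 - 414628) = -250877/(-465408) = -250877*(-1/465408) = 250877/465408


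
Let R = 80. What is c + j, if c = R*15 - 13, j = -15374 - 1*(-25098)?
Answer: 10911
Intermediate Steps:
j = 9724 (j = -15374 + 25098 = 9724)
c = 1187 (c = 80*15 - 13 = 1200 - 13 = 1187)
c + j = 1187 + 9724 = 10911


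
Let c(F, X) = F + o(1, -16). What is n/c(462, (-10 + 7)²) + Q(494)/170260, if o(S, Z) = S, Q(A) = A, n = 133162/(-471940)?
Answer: 1065886232/465040119215 ≈ 0.0022920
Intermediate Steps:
n = -66581/235970 (n = 133162*(-1/471940) = -66581/235970 ≈ -0.28216)
c(F, X) = 1 + F (c(F, X) = F + 1 = 1 + F)
n/c(462, (-10 + 7)²) + Q(494)/170260 = -66581/(235970*(1 + 462)) + 494/170260 = -66581/235970/463 + 494*(1/170260) = -66581/235970*1/463 + 247/85130 = -66581/109254110 + 247/85130 = 1065886232/465040119215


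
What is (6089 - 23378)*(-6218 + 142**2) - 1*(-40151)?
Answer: -241072243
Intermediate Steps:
(6089 - 23378)*(-6218 + 142**2) - 1*(-40151) = -17289*(-6218 + 20164) + 40151 = -17289*13946 + 40151 = -241112394 + 40151 = -241072243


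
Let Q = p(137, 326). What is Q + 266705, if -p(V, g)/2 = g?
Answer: 266053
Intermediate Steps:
p(V, g) = -2*g
Q = -652 (Q = -2*326 = -652)
Q + 266705 = -652 + 266705 = 266053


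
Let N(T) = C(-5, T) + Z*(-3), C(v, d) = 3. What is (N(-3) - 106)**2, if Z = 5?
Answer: 13924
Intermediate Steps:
N(T) = -12 (N(T) = 3 + 5*(-3) = 3 - 15 = -12)
(N(-3) - 106)**2 = (-12 - 106)**2 = (-118)**2 = 13924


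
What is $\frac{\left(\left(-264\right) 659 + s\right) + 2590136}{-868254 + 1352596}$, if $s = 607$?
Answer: $\frac{2416767}{484342} \approx 4.9898$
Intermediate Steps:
$\frac{\left(\left(-264\right) 659 + s\right) + 2590136}{-868254 + 1352596} = \frac{\left(\left(-264\right) 659 + 607\right) + 2590136}{-868254 + 1352596} = \frac{\left(-173976 + 607\right) + 2590136}{484342} = \left(-173369 + 2590136\right) \frac{1}{484342} = 2416767 \cdot \frac{1}{484342} = \frac{2416767}{484342}$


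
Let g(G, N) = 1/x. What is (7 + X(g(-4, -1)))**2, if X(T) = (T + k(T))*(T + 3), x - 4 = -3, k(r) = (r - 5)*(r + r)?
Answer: 441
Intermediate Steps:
k(r) = 2*r*(-5 + r) (k(r) = (-5 + r)*(2*r) = 2*r*(-5 + r))
x = 1 (x = 4 - 3 = 1)
g(G, N) = 1 (g(G, N) = 1/1 = 1)
X(T) = (3 + T)*(T + 2*T*(-5 + T)) (X(T) = (T + 2*T*(-5 + T))*(T + 3) = (T + 2*T*(-5 + T))*(3 + T) = (3 + T)*(T + 2*T*(-5 + T)))
(7 + X(g(-4, -1)))**2 = (7 + 1*(-27 - 3*1 + 2*1**2))**2 = (7 + 1*(-27 - 3 + 2*1))**2 = (7 + 1*(-27 - 3 + 2))**2 = (7 + 1*(-28))**2 = (7 - 28)**2 = (-21)**2 = 441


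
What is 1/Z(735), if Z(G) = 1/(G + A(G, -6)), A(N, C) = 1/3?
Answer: 2206/3 ≈ 735.33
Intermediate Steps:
A(N, C) = ⅓
Z(G) = 1/(⅓ + G) (Z(G) = 1/(G + ⅓) = 1/(⅓ + G))
1/Z(735) = 1/(3/(1 + 3*735)) = 1/(3/(1 + 2205)) = 1/(3/2206) = 2206/3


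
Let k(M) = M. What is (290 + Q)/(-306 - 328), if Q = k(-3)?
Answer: -287/634 ≈ -0.45268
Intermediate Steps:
Q = -3
(290 + Q)/(-306 - 328) = (290 - 3)/(-306 - 328) = 287/(-634) = 287*(-1/634) = -287/634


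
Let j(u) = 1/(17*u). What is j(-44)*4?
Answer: -1/187 ≈ -0.0053476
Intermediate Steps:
j(u) = 1/(17*u)
j(-44)*4 = ((1/17)/(-44))*4 = ((1/17)*(-1/44))*4 = -1/748*4 = -1/187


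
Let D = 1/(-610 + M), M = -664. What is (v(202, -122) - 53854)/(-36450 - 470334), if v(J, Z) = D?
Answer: 22869999/215214272 ≈ 0.10627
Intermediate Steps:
D = -1/1274 (D = 1/(-610 - 664) = 1/(-1274) = -1/1274 ≈ -0.00078493)
v(J, Z) = -1/1274
(v(202, -122) - 53854)/(-36450 - 470334) = (-1/1274 - 53854)/(-36450 - 470334) = -68609997/1274/(-506784) = -68609997/1274*(-1/506784) = 22869999/215214272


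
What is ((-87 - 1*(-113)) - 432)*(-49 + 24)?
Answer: 10150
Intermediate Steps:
((-87 - 1*(-113)) - 432)*(-49 + 24) = ((-87 + 113) - 432)*(-25) = (26 - 432)*(-25) = -406*(-25) = 10150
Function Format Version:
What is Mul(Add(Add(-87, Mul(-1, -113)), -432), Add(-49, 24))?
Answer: 10150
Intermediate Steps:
Mul(Add(Add(-87, Mul(-1, -113)), -432), Add(-49, 24)) = Mul(Add(Add(-87, 113), -432), -25) = Mul(Add(26, -432), -25) = Mul(-406, -25) = 10150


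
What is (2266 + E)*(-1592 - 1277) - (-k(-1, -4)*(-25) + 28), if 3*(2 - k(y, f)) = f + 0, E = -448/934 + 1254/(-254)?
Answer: -1153985577965/177927 ≈ -6.4857e+6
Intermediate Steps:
E = -321257/59309 (E = -448*1/934 + 1254*(-1/254) = -224/467 - 627/127 = -321257/59309 ≈ -5.4167)
k(y, f) = 2 - f/3 (k(y, f) = 2 - (f + 0)/3 = 2 - f/3)
(2266 + E)*(-1592 - 1277) - (-k(-1, -4)*(-25) + 28) = (2266 - 321257/59309)*(-1592 - 1277) - (-(2 - 1/3*(-4))*(-25) + 28) = (134072937/59309)*(-2869) - (-(2 + 4/3)*(-25) + 28) = -384655256253/59309 - (-1*10/3*(-25) + 28) = -384655256253/59309 - (-10/3*(-25) + 28) = -384655256253/59309 - (250/3 + 28) = -384655256253/59309 - 1*334/3 = -384655256253/59309 - 334/3 = -1153985577965/177927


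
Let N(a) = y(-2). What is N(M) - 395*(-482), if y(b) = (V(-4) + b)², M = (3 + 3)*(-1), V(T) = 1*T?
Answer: 190426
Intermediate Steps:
V(T) = T
M = -6 (M = 6*(-1) = -6)
y(b) = (-4 + b)²
N(a) = 36 (N(a) = (-4 - 2)² = (-6)² = 36)
N(M) - 395*(-482) = 36 - 395*(-482) = 36 + 190390 = 190426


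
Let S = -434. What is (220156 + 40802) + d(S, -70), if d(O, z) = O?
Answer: 260524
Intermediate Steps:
(220156 + 40802) + d(S, -70) = (220156 + 40802) - 434 = 260958 - 434 = 260524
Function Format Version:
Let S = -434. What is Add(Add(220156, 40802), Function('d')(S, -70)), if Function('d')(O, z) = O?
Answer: 260524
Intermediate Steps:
Add(Add(220156, 40802), Function('d')(S, -70)) = Add(Add(220156, 40802), -434) = Add(260958, -434) = 260524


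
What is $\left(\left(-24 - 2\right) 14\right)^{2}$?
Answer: $132496$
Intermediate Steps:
$\left(\left(-24 - 2\right) 14\right)^{2} = \left(\left(-26\right) 14\right)^{2} = \left(-364\right)^{2} = 132496$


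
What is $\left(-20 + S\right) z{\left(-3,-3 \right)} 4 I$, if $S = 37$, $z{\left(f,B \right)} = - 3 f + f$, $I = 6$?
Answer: $2448$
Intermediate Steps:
$z{\left(f,B \right)} = - 2 f$
$\left(-20 + S\right) z{\left(-3,-3 \right)} 4 I = \left(-20 + 37\right) \left(-2\right) \left(-3\right) 4 \cdot 6 = 17 \cdot 6 \cdot 4 \cdot 6 = 17 \cdot 24 \cdot 6 = 17 \cdot 144 = 2448$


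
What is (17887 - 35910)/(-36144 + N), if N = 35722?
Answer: 18023/422 ≈ 42.709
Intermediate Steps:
(17887 - 35910)/(-36144 + N) = (17887 - 35910)/(-36144 + 35722) = -18023/(-422) = -18023*(-1/422) = 18023/422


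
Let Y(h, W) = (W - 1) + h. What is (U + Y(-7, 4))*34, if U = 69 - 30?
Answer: 1190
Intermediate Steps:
Y(h, W) = -1 + W + h (Y(h, W) = (-1 + W) + h = -1 + W + h)
U = 39
(U + Y(-7, 4))*34 = (39 + (-1 + 4 - 7))*34 = (39 - 4)*34 = 35*34 = 1190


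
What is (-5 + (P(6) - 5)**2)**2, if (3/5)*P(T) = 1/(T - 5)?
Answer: 3025/81 ≈ 37.346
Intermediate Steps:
P(T) = 5/(3*(-5 + T)) (P(T) = 5/(3*(T - 5)) = 5/(3*(-5 + T)))
(-5 + (P(6) - 5)**2)**2 = (-5 + (5/(3*(-5 + 6)) - 5)**2)**2 = (-5 + ((5/3)/1 - 5)**2)**2 = (-5 + ((5/3)*1 - 5)**2)**2 = (-5 + (5/3 - 5)**2)**2 = (-5 + (-10/3)**2)**2 = (-5 + 100/9)**2 = (55/9)**2 = 3025/81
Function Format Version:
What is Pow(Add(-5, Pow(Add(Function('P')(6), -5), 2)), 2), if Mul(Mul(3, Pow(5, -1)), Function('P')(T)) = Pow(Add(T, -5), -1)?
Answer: Rational(3025, 81) ≈ 37.346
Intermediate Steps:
Function('P')(T) = Mul(Rational(5, 3), Pow(Add(-5, T), -1)) (Function('P')(T) = Mul(Rational(5, 3), Pow(Add(T, -5), -1)) = Mul(Rational(5, 3), Pow(Add(-5, T), -1)))
Pow(Add(-5, Pow(Add(Function('P')(6), -5), 2)), 2) = Pow(Add(-5, Pow(Add(Mul(Rational(5, 3), Pow(Add(-5, 6), -1)), -5), 2)), 2) = Pow(Add(-5, Pow(Add(Mul(Rational(5, 3), Pow(1, -1)), -5), 2)), 2) = Pow(Add(-5, Pow(Add(Mul(Rational(5, 3), 1), -5), 2)), 2) = Pow(Add(-5, Pow(Add(Rational(5, 3), -5), 2)), 2) = Pow(Add(-5, Pow(Rational(-10, 3), 2)), 2) = Pow(Add(-5, Rational(100, 9)), 2) = Pow(Rational(55, 9), 2) = Rational(3025, 81)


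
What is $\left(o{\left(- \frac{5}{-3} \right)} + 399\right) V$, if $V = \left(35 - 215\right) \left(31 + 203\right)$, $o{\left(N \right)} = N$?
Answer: $-16876080$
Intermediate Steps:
$V = -42120$ ($V = \left(-180\right) 234 = -42120$)
$\left(o{\left(- \frac{5}{-3} \right)} + 399\right) V = \left(- \frac{5}{-3} + 399\right) \left(-42120\right) = \left(\left(-5\right) \left(- \frac{1}{3}\right) + 399\right) \left(-42120\right) = \left(\frac{5}{3} + 399\right) \left(-42120\right) = \frac{1202}{3} \left(-42120\right) = -16876080$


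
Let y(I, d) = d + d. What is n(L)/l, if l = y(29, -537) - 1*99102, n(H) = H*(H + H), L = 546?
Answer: -24843/4174 ≈ -5.9518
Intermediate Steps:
y(I, d) = 2*d
n(H) = 2*H² (n(H) = H*(2*H) = 2*H²)
l = -100176 (l = 2*(-537) - 1*99102 = -1074 - 99102 = -100176)
n(L)/l = (2*546²)/(-100176) = (2*298116)*(-1/100176) = 596232*(-1/100176) = -24843/4174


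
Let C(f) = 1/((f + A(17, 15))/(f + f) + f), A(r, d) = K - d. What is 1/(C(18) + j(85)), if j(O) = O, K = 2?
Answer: 653/55541 ≈ 0.011757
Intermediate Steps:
A(r, d) = 2 - d
C(f) = 1/(f + (-13 + f)/(2*f)) (C(f) = 1/((f + (2 - 1*15))/(f + f) + f) = 1/((f + (2 - 15))/((2*f)) + f) = 1/((f - 13)*(1/(2*f)) + f) = 1/((-13 + f)*(1/(2*f)) + f) = 1/((-13 + f)/(2*f) + f) = 1/(f + (-13 + f)/(2*f)))
1/(C(18) + j(85)) = 1/(2*18/(-13 + 18 + 2*18²) + 85) = 1/(2*18/(-13 + 18 + 2*324) + 85) = 1/(2*18/(-13 + 18 + 648) + 85) = 1/(2*18/653 + 85) = 1/(2*18*(1/653) + 85) = 1/(36/653 + 85) = 1/(55541/653) = 653/55541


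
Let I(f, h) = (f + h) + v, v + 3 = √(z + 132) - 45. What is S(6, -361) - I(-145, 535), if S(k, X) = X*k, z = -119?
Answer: -2508 - √13 ≈ -2511.6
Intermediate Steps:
v = -48 + √13 (v = -3 + (√(-119 + 132) - 45) = -3 + (√13 - 45) = -3 + (-45 + √13) = -48 + √13 ≈ -44.394)
I(f, h) = -48 + f + h + √13 (I(f, h) = (f + h) + (-48 + √13) = -48 + f + h + √13)
S(6, -361) - I(-145, 535) = -361*6 - (-48 - 145 + 535 + √13) = -2166 - (342 + √13) = -2166 + (-342 - √13) = -2508 - √13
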